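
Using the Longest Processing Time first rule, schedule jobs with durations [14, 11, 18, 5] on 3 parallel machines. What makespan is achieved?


Sort jobs in decreasing order (LPT): [18, 14, 11, 5]
Assign each job to the least loaded machine:
  Machine 1: jobs [18], load = 18
  Machine 2: jobs [14], load = 14
  Machine 3: jobs [11, 5], load = 16
Makespan = max load = 18

18


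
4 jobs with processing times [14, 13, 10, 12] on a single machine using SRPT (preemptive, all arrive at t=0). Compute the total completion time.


Since all jobs arrive at t=0, SRPT equals SPT ordering.
SPT order: [10, 12, 13, 14]
Completion times:
  Job 1: p=10, C=10
  Job 2: p=12, C=22
  Job 3: p=13, C=35
  Job 4: p=14, C=49
Total completion time = 10 + 22 + 35 + 49 = 116

116


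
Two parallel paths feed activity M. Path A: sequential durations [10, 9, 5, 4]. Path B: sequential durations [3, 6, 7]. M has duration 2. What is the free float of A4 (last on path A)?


ES(A4) = sum of predecessors on chain A = 24
EF(A4) = ES + duration = 24 + 4 = 28
Successor of A4 is M. ES(M) = max(sum(A), sum(B)) = max(28, 16) = 28
Free float = ES(successor) - EF(current) = 28 - 28 = 0

0


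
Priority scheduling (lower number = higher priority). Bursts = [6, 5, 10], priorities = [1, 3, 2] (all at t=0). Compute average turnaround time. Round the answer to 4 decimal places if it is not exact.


Sort by priority (ascending = highest first):
Order: [(1, 6), (2, 10), (3, 5)]
Completion times:
  Priority 1, burst=6, C=6
  Priority 2, burst=10, C=16
  Priority 3, burst=5, C=21
Average turnaround = 43/3 = 14.3333

14.3333


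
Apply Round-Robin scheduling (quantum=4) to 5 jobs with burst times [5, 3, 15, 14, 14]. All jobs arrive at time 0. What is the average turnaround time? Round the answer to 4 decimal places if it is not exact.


Time quantum = 4
Execution trace:
  J1 runs 4 units, time = 4
  J2 runs 3 units, time = 7
  J3 runs 4 units, time = 11
  J4 runs 4 units, time = 15
  J5 runs 4 units, time = 19
  J1 runs 1 units, time = 20
  J3 runs 4 units, time = 24
  J4 runs 4 units, time = 28
  J5 runs 4 units, time = 32
  J3 runs 4 units, time = 36
  J4 runs 4 units, time = 40
  J5 runs 4 units, time = 44
  J3 runs 3 units, time = 47
  J4 runs 2 units, time = 49
  J5 runs 2 units, time = 51
Finish times: [20, 7, 47, 49, 51]
Average turnaround = 174/5 = 34.8

34.8


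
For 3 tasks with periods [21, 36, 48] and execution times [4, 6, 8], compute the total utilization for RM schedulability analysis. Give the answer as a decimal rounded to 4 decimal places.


Compute individual utilizations (exact fractions):
  Task 1: C/T = 4/21 (approx. 0.1905)
  Task 2: C/T = 6/36 = 1/6 (approx. 0.1667)
  Task 3: C/T = 8/48 = 1/6 (approx. 0.1667)
Total utilization U = 4/21 + 1/6 + 1/6 = 11/21
Rounded to 4 decimal places: U = 0.5238
RM (Liu & Layland) bound for 3 tasks = 0.779763; compare with U = 11/21 (approx. 0.523810)
U <= bound, so schedulable by RM sufficient condition.

0.5238


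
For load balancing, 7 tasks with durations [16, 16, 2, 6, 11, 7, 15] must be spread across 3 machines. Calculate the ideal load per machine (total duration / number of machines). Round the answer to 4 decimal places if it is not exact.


Total processing time = 16 + 16 + 2 + 6 + 11 + 7 + 15 = 73
Number of machines = 3
Ideal balanced load = 73 / 3 = 24.3333

24.3333


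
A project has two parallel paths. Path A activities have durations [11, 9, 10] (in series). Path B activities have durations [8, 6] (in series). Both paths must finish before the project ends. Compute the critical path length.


Path A total = 11 + 9 + 10 = 30
Path B total = 8 + 6 = 14
Critical path = longest path = max(30, 14) = 30

30


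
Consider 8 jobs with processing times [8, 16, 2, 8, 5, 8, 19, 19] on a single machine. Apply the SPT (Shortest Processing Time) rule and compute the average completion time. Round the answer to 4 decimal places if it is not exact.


Sort jobs by processing time (SPT order): [2, 5, 8, 8, 8, 16, 19, 19]
Compute completion times sequentially:
  Job 1: processing = 2, completes at 2
  Job 2: processing = 5, completes at 7
  Job 3: processing = 8, completes at 15
  Job 4: processing = 8, completes at 23
  Job 5: processing = 8, completes at 31
  Job 6: processing = 16, completes at 47
  Job 7: processing = 19, completes at 66
  Job 8: processing = 19, completes at 85
Sum of completion times = 276
Average completion time = 276/8 = 34.5

34.5


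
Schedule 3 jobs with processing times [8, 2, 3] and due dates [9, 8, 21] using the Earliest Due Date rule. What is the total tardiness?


Sort by due date (EDD order): [(2, 8), (8, 9), (3, 21)]
Compute completion times and tardiness:
  Job 1: p=2, d=8, C=2, tardiness=max(0,2-8)=0
  Job 2: p=8, d=9, C=10, tardiness=max(0,10-9)=1
  Job 3: p=3, d=21, C=13, tardiness=max(0,13-21)=0
Total tardiness = 1

1


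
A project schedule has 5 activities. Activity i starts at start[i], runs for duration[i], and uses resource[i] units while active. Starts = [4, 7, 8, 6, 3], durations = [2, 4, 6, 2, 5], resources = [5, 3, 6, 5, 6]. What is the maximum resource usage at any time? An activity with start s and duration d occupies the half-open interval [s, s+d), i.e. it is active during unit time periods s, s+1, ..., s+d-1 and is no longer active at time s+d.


Each activity i is active on [start_i, start_i + duration_i).
Compute total resource usage per time slot:
  t=0: active resources = [], total = 0
  t=1: active resources = [], total = 0
  t=2: active resources = [], total = 0
  t=3: active resources = [6], total = 6
  t=4: active resources = [5, 6], total = 11
  t=5: active resources = [5, 6], total = 11
  t=6: active resources = [5, 6], total = 11
  t=7: active resources = [3, 5, 6], total = 14
  t=8: active resources = [3, 6], total = 9
  t=9: active resources = [3, 6], total = 9
  t=10: active resources = [3, 6], total = 9
  t=11: active resources = [6], total = 6
  t=12: active resources = [6], total = 6
  t=13: active resources = [6], total = 6
Peak resource demand = 14

14


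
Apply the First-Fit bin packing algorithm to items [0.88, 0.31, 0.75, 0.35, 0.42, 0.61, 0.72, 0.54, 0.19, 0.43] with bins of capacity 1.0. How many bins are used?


Place items sequentially using First-Fit:
  Item 0.88 -> new Bin 1
  Item 0.31 -> new Bin 2
  Item 0.75 -> new Bin 3
  Item 0.35 -> Bin 2 (now 0.66)
  Item 0.42 -> new Bin 4
  Item 0.61 -> new Bin 5
  Item 0.72 -> new Bin 6
  Item 0.54 -> Bin 4 (now 0.96)
  Item 0.19 -> Bin 2 (now 0.85)
  Item 0.43 -> new Bin 7
Total bins used = 7

7


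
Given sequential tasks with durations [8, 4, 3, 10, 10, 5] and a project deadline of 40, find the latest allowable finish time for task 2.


LF(activity 2) = deadline - sum of successor durations
Successors: activities 3 through 6 with durations [3, 10, 10, 5]
Sum of successor durations = 28
LF = 40 - 28 = 12

12


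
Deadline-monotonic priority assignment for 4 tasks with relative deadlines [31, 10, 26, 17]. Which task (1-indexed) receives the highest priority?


Sort tasks by relative deadline (ascending):
  Task 2: deadline = 10
  Task 4: deadline = 17
  Task 3: deadline = 26
  Task 1: deadline = 31
Priority order (highest first): [2, 4, 3, 1]
Highest priority task = 2

2


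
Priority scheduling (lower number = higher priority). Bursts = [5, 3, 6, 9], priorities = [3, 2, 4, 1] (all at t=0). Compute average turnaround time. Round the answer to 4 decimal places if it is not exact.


Sort by priority (ascending = highest first):
Order: [(1, 9), (2, 3), (3, 5), (4, 6)]
Completion times:
  Priority 1, burst=9, C=9
  Priority 2, burst=3, C=12
  Priority 3, burst=5, C=17
  Priority 4, burst=6, C=23
Average turnaround = 61/4 = 15.25

15.25


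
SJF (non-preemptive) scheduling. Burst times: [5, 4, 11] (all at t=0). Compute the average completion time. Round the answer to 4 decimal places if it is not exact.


SJF order (ascending): [4, 5, 11]
Completion times:
  Job 1: burst=4, C=4
  Job 2: burst=5, C=9
  Job 3: burst=11, C=20
Average completion = 33/3 = 11.0

11.0


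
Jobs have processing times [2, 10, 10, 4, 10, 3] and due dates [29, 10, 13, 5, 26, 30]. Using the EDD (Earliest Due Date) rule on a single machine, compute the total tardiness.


Sort by due date (EDD order): [(4, 5), (10, 10), (10, 13), (10, 26), (2, 29), (3, 30)]
Compute completion times and tardiness:
  Job 1: p=4, d=5, C=4, tardiness=max(0,4-5)=0
  Job 2: p=10, d=10, C=14, tardiness=max(0,14-10)=4
  Job 3: p=10, d=13, C=24, tardiness=max(0,24-13)=11
  Job 4: p=10, d=26, C=34, tardiness=max(0,34-26)=8
  Job 5: p=2, d=29, C=36, tardiness=max(0,36-29)=7
  Job 6: p=3, d=30, C=39, tardiness=max(0,39-30)=9
Total tardiness = 39

39


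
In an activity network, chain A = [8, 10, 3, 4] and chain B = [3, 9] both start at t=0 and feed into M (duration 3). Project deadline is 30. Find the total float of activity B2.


Forward pass: ES(B2) = sum of predecessors on chain B = 3
EF = ES + duration = 3 + 9 = 12
Backward pass: LF(M) = deadline = 30; LS(M) = 30 - 3 = 27
LF(B2) = LS(M) - sum(successors on chain B) = 27 - 0 = 27
LS = LF - duration = 27 - 9 = 18
Total float = LS - ES = 18 - 3 = 15

15


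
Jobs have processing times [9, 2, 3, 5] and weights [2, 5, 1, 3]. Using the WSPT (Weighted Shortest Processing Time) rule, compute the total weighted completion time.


Compute p/w ratios and sort ascending (WSPT): [(2, 5), (5, 3), (3, 1), (9, 2)]
Compute weighted completion times:
  Job (p=2,w=5): C=2, w*C=5*2=10
  Job (p=5,w=3): C=7, w*C=3*7=21
  Job (p=3,w=1): C=10, w*C=1*10=10
  Job (p=9,w=2): C=19, w*C=2*19=38
Total weighted completion time = 79

79


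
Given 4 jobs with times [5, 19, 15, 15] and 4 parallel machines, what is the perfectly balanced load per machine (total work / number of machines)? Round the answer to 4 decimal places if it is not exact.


Total processing time = 5 + 19 + 15 + 15 = 54
Number of machines = 4
Ideal balanced load = 54 / 4 = 13.5

13.5


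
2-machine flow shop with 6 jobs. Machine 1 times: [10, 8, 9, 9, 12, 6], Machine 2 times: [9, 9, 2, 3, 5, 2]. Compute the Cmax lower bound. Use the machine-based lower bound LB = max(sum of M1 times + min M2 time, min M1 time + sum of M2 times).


LB1 = sum(M1 times) + min(M2 times) = 54 + 2 = 56
LB2 = min(M1 times) + sum(M2 times) = 6 + 30 = 36
Lower bound = max(LB1, LB2) = max(56, 36) = 56

56


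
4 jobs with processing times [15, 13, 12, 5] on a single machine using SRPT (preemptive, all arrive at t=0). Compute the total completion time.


Since all jobs arrive at t=0, SRPT equals SPT ordering.
SPT order: [5, 12, 13, 15]
Completion times:
  Job 1: p=5, C=5
  Job 2: p=12, C=17
  Job 3: p=13, C=30
  Job 4: p=15, C=45
Total completion time = 5 + 17 + 30 + 45 = 97

97


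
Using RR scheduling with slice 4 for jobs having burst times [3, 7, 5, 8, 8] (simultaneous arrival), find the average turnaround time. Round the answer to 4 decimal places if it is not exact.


Time quantum = 4
Execution trace:
  J1 runs 3 units, time = 3
  J2 runs 4 units, time = 7
  J3 runs 4 units, time = 11
  J4 runs 4 units, time = 15
  J5 runs 4 units, time = 19
  J2 runs 3 units, time = 22
  J3 runs 1 units, time = 23
  J4 runs 4 units, time = 27
  J5 runs 4 units, time = 31
Finish times: [3, 22, 23, 27, 31]
Average turnaround = 106/5 = 21.2

21.2


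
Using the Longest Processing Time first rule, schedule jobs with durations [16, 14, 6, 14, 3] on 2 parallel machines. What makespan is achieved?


Sort jobs in decreasing order (LPT): [16, 14, 14, 6, 3]
Assign each job to the least loaded machine:
  Machine 1: jobs [16, 6, 3], load = 25
  Machine 2: jobs [14, 14], load = 28
Makespan = max load = 28

28


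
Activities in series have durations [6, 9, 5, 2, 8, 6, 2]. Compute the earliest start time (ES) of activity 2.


Activity 2 starts after activities 1 through 1 complete.
Predecessor durations: [6]
ES = 6 = 6

6


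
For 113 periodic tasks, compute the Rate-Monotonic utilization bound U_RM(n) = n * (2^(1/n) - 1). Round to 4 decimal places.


Compute 2^(1/113) = 1.0061528976
Subtract 1: 1.0061528976 - 1 = 0.0061528976
Multiply by n: 113 * 0.0061528976 = 0.6952774288
Round to 4 dp: 0.6953

0.6953


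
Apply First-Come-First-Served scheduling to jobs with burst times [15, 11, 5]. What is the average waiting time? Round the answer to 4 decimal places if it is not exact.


FCFS order (as given): [15, 11, 5]
Waiting times:
  Job 1: wait = 0
  Job 2: wait = 15
  Job 3: wait = 26
Sum of waiting times = 41
Average waiting time = 41/3 = 13.6667

13.6667


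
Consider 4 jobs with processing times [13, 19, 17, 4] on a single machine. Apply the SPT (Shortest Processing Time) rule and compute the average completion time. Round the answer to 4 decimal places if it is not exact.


Sort jobs by processing time (SPT order): [4, 13, 17, 19]
Compute completion times sequentially:
  Job 1: processing = 4, completes at 4
  Job 2: processing = 13, completes at 17
  Job 3: processing = 17, completes at 34
  Job 4: processing = 19, completes at 53
Sum of completion times = 108
Average completion time = 108/4 = 27.0

27.0


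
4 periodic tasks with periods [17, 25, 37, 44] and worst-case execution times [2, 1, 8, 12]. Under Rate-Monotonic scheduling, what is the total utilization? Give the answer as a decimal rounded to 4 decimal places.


Compute individual utilizations (exact fractions):
  Task 1: C/T = 2/17 (approx. 0.1176)
  Task 2: C/T = 1/25 (approx. 0.04)
  Task 3: C/T = 8/37 (approx. 0.2162)
  Task 4: C/T = 12/44 = 3/11 (approx. 0.2727)
Total utilization U = 2/17 + 1/25 + 8/37 + 3/11 = 111844/172975
Rounded to 4 decimal places: U = 0.6466
RM (Liu & Layland) bound for 4 tasks = 0.756828; compare with U = 111844/172975 (approx. 0.646591)
U <= bound, so schedulable by RM sufficient condition.

0.6466


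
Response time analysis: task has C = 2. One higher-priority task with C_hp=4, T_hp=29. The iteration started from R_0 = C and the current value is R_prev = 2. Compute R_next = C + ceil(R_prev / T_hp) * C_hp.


R_next = C + ceil(R_prev / T_hp) * C_hp
ceil(2 / 29) = ceil(0.069) = 1
Interference = 1 * 4 = 4
R_next = 2 + 4 = 6

6


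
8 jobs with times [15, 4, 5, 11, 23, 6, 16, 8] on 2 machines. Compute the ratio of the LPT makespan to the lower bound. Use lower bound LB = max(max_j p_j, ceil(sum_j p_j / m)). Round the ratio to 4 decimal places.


LPT order: [23, 16, 15, 11, 8, 6, 5, 4]
Machine loads after assignment: [44, 44]
LPT makespan = 44
Lower bound = max(max_job, ceil(total/2)) = max(23, 44) = 44
Ratio = 44 / 44 = 1.0

1.0


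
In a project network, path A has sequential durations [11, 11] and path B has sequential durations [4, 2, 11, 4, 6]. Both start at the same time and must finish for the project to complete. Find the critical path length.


Path A total = 11 + 11 = 22
Path B total = 4 + 2 + 11 + 4 + 6 = 27
Critical path = longest path = max(22, 27) = 27

27


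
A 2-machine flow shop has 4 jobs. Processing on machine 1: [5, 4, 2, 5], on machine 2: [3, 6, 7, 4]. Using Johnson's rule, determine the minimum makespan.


Apply Johnson's rule:
  Group 1 (a <= b): [(3, 2, 7), (2, 4, 6)]
  Group 2 (a > b): [(4, 5, 4), (1, 5, 3)]
Optimal job order: [3, 2, 4, 1]
Schedule:
  Job 3: M1 done at 2, M2 done at 9
  Job 2: M1 done at 6, M2 done at 15
  Job 4: M1 done at 11, M2 done at 19
  Job 1: M1 done at 16, M2 done at 22
Makespan = 22

22


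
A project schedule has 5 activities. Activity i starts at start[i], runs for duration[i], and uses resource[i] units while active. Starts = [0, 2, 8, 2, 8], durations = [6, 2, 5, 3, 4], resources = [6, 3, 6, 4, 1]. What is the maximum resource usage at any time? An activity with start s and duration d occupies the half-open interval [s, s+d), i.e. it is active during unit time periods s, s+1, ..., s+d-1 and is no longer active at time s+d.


Each activity i is active on [start_i, start_i + duration_i).
Compute total resource usage per time slot:
  t=0: active resources = [6], total = 6
  t=1: active resources = [6], total = 6
  t=2: active resources = [6, 3, 4], total = 13
  t=3: active resources = [6, 3, 4], total = 13
  t=4: active resources = [6, 4], total = 10
  t=5: active resources = [6], total = 6
  t=6: active resources = [], total = 0
  t=7: active resources = [], total = 0
  t=8: active resources = [6, 1], total = 7
  t=9: active resources = [6, 1], total = 7
  t=10: active resources = [6, 1], total = 7
  t=11: active resources = [6, 1], total = 7
  t=12: active resources = [6], total = 6
Peak resource demand = 13

13


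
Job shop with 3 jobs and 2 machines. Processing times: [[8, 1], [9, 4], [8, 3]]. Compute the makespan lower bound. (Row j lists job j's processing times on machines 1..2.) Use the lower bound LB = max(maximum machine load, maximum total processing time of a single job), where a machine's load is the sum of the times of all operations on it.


Machine loads:
  Machine 1: 8 + 9 + 8 = 25
  Machine 2: 1 + 4 + 3 = 8
Max machine load = 25
Job totals:
  Job 1: 9
  Job 2: 13
  Job 3: 11
Max job total = 13
Lower bound = max(25, 13) = 25

25


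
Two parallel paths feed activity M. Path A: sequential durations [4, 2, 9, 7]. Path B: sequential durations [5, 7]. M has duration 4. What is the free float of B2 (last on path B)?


ES(B2) = sum of predecessors on chain B = 5
EF(B2) = ES + duration = 5 + 7 = 12
Successor of B2 is M. ES(M) = max(sum(A), sum(B)) = max(22, 12) = 22
Free float = ES(successor) - EF(current) = 22 - 12 = 10

10


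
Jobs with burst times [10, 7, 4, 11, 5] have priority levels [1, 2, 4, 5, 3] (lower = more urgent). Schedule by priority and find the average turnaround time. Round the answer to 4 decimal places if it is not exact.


Sort by priority (ascending = highest first):
Order: [(1, 10), (2, 7), (3, 5), (4, 4), (5, 11)]
Completion times:
  Priority 1, burst=10, C=10
  Priority 2, burst=7, C=17
  Priority 3, burst=5, C=22
  Priority 4, burst=4, C=26
  Priority 5, burst=11, C=37
Average turnaround = 112/5 = 22.4

22.4


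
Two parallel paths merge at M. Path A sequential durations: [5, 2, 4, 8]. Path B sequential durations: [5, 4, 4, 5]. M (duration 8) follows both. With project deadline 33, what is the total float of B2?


Forward pass: ES(B2) = sum of predecessors on chain B = 5
EF = ES + duration = 5 + 4 = 9
Backward pass: LF(M) = deadline = 33; LS(M) = 33 - 8 = 25
LF(B2) = LS(M) - sum(successors on chain B) = 25 - 9 = 16
LS = LF - duration = 16 - 4 = 12
Total float = LS - ES = 12 - 5 = 7

7


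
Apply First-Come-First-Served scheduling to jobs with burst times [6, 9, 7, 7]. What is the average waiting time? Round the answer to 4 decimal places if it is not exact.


FCFS order (as given): [6, 9, 7, 7]
Waiting times:
  Job 1: wait = 0
  Job 2: wait = 6
  Job 3: wait = 15
  Job 4: wait = 22
Sum of waiting times = 43
Average waiting time = 43/4 = 10.75

10.75


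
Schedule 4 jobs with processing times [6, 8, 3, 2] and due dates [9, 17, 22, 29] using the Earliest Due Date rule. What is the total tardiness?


Sort by due date (EDD order): [(6, 9), (8, 17), (3, 22), (2, 29)]
Compute completion times and tardiness:
  Job 1: p=6, d=9, C=6, tardiness=max(0,6-9)=0
  Job 2: p=8, d=17, C=14, tardiness=max(0,14-17)=0
  Job 3: p=3, d=22, C=17, tardiness=max(0,17-22)=0
  Job 4: p=2, d=29, C=19, tardiness=max(0,19-29)=0
Total tardiness = 0

0


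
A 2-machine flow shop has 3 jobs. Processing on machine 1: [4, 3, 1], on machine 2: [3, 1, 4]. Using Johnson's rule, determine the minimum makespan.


Apply Johnson's rule:
  Group 1 (a <= b): [(3, 1, 4)]
  Group 2 (a > b): [(1, 4, 3), (2, 3, 1)]
Optimal job order: [3, 1, 2]
Schedule:
  Job 3: M1 done at 1, M2 done at 5
  Job 1: M1 done at 5, M2 done at 8
  Job 2: M1 done at 8, M2 done at 9
Makespan = 9

9


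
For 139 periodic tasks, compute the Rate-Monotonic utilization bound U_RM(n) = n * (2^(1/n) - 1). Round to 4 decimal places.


Compute 2^(1/139) = 1.0049991245
Subtract 1: 1.0049991245 - 1 = 0.0049991245
Multiply by n: 139 * 0.0049991245 = 0.6948783055
Round to 4 dp: 0.6949

0.6949


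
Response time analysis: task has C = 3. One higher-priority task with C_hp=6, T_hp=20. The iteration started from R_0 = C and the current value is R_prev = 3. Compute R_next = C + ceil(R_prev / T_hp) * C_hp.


R_next = C + ceil(R_prev / T_hp) * C_hp
ceil(3 / 20) = ceil(0.15) = 1
Interference = 1 * 6 = 6
R_next = 3 + 6 = 9

9


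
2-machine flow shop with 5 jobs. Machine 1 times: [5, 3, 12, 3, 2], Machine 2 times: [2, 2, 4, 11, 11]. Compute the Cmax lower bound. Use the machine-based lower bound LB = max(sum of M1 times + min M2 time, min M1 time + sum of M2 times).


LB1 = sum(M1 times) + min(M2 times) = 25 + 2 = 27
LB2 = min(M1 times) + sum(M2 times) = 2 + 30 = 32
Lower bound = max(LB1, LB2) = max(27, 32) = 32

32


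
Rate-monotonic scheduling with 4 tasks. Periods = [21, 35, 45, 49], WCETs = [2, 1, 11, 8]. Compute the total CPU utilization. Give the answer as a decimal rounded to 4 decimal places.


Compute individual utilizations (exact fractions):
  Task 1: C/T = 2/21 (approx. 0.0952)
  Task 2: C/T = 1/35 (approx. 0.0286)
  Task 3: C/T = 11/45 (approx. 0.2444)
  Task 4: C/T = 8/49 (approx. 0.1633)
Total utilization U = 2/21 + 1/35 + 11/45 + 8/49 = 1172/2205
Rounded to 4 decimal places: U = 0.5315
RM (Liu & Layland) bound for 4 tasks = 0.756828; compare with U = 1172/2205 (approx. 0.531519)
U <= bound, so schedulable by RM sufficient condition.

0.5315


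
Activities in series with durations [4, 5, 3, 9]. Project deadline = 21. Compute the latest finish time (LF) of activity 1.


LF(activity 1) = deadline - sum of successor durations
Successors: activities 2 through 4 with durations [5, 3, 9]
Sum of successor durations = 17
LF = 21 - 17 = 4

4


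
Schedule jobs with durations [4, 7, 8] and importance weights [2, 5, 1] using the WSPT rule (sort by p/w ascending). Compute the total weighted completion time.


Compute p/w ratios and sort ascending (WSPT): [(7, 5), (4, 2), (8, 1)]
Compute weighted completion times:
  Job (p=7,w=5): C=7, w*C=5*7=35
  Job (p=4,w=2): C=11, w*C=2*11=22
  Job (p=8,w=1): C=19, w*C=1*19=19
Total weighted completion time = 76

76


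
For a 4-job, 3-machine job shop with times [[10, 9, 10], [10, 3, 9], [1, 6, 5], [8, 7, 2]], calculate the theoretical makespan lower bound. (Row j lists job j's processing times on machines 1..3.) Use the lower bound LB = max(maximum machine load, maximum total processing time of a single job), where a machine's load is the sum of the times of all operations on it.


Machine loads:
  Machine 1: 10 + 10 + 1 + 8 = 29
  Machine 2: 9 + 3 + 6 + 7 = 25
  Machine 3: 10 + 9 + 5 + 2 = 26
Max machine load = 29
Job totals:
  Job 1: 29
  Job 2: 22
  Job 3: 12
  Job 4: 17
Max job total = 29
Lower bound = max(29, 29) = 29

29


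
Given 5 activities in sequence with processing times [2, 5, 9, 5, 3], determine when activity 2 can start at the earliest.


Activity 2 starts after activities 1 through 1 complete.
Predecessor durations: [2]
ES = 2 = 2

2


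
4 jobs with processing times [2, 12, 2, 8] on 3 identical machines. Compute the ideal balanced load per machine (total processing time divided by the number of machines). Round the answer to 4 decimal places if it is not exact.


Total processing time = 2 + 12 + 2 + 8 = 24
Number of machines = 3
Ideal balanced load = 24 / 3 = 8.0

8.0


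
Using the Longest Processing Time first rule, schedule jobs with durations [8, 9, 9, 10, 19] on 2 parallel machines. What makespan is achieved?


Sort jobs in decreasing order (LPT): [19, 10, 9, 9, 8]
Assign each job to the least loaded machine:
  Machine 1: jobs [19, 9], load = 28
  Machine 2: jobs [10, 9, 8], load = 27
Makespan = max load = 28

28


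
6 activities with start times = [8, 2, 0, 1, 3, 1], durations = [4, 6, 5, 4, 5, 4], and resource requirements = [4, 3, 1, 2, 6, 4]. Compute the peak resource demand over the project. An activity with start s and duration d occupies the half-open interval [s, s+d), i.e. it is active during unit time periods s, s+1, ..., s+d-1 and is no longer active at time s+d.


Each activity i is active on [start_i, start_i + duration_i).
Compute total resource usage per time slot:
  t=0: active resources = [1], total = 1
  t=1: active resources = [1, 2, 4], total = 7
  t=2: active resources = [3, 1, 2, 4], total = 10
  t=3: active resources = [3, 1, 2, 6, 4], total = 16
  t=4: active resources = [3, 1, 2, 6, 4], total = 16
  t=5: active resources = [3, 6], total = 9
  t=6: active resources = [3, 6], total = 9
  t=7: active resources = [3, 6], total = 9
  t=8: active resources = [4], total = 4
  t=9: active resources = [4], total = 4
  t=10: active resources = [4], total = 4
  t=11: active resources = [4], total = 4
Peak resource demand = 16

16


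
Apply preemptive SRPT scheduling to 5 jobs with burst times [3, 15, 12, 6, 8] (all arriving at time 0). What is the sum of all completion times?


Since all jobs arrive at t=0, SRPT equals SPT ordering.
SPT order: [3, 6, 8, 12, 15]
Completion times:
  Job 1: p=3, C=3
  Job 2: p=6, C=9
  Job 3: p=8, C=17
  Job 4: p=12, C=29
  Job 5: p=15, C=44
Total completion time = 3 + 9 + 17 + 29 + 44 = 102

102


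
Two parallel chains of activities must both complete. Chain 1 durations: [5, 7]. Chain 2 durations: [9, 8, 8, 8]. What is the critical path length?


Path A total = 5 + 7 = 12
Path B total = 9 + 8 + 8 + 8 = 33
Critical path = longest path = max(12, 33) = 33

33


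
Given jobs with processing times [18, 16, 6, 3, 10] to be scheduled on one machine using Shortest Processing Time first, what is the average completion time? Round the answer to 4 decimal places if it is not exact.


Sort jobs by processing time (SPT order): [3, 6, 10, 16, 18]
Compute completion times sequentially:
  Job 1: processing = 3, completes at 3
  Job 2: processing = 6, completes at 9
  Job 3: processing = 10, completes at 19
  Job 4: processing = 16, completes at 35
  Job 5: processing = 18, completes at 53
Sum of completion times = 119
Average completion time = 119/5 = 23.8

23.8


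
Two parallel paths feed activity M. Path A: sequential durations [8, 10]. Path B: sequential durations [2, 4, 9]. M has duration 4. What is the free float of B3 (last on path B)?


ES(B3) = sum of predecessors on chain B = 6
EF(B3) = ES + duration = 6 + 9 = 15
Successor of B3 is M. ES(M) = max(sum(A), sum(B)) = max(18, 15) = 18
Free float = ES(successor) - EF(current) = 18 - 15 = 3

3


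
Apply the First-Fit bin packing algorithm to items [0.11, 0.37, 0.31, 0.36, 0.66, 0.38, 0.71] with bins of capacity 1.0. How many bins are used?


Place items sequentially using First-Fit:
  Item 0.11 -> new Bin 1
  Item 0.37 -> Bin 1 (now 0.48)
  Item 0.31 -> Bin 1 (now 0.79)
  Item 0.36 -> new Bin 2
  Item 0.66 -> new Bin 3
  Item 0.38 -> Bin 2 (now 0.74)
  Item 0.71 -> new Bin 4
Total bins used = 4

4


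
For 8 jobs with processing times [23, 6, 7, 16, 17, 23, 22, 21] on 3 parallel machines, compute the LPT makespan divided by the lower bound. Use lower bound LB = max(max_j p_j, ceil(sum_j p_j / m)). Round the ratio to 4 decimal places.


LPT order: [23, 23, 22, 21, 17, 16, 7, 6]
Machine loads after assignment: [46, 46, 43]
LPT makespan = 46
Lower bound = max(max_job, ceil(total/3)) = max(23, 45) = 45
Ratio = 46 / 45 = 1.0222

1.0222


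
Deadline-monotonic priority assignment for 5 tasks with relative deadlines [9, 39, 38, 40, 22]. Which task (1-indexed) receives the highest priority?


Sort tasks by relative deadline (ascending):
  Task 1: deadline = 9
  Task 5: deadline = 22
  Task 3: deadline = 38
  Task 2: deadline = 39
  Task 4: deadline = 40
Priority order (highest first): [1, 5, 3, 2, 4]
Highest priority task = 1

1


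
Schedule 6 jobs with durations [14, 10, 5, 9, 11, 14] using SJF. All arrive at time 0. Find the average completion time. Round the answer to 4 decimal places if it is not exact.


SJF order (ascending): [5, 9, 10, 11, 14, 14]
Completion times:
  Job 1: burst=5, C=5
  Job 2: burst=9, C=14
  Job 3: burst=10, C=24
  Job 4: burst=11, C=35
  Job 5: burst=14, C=49
  Job 6: burst=14, C=63
Average completion = 190/6 = 31.6667

31.6667


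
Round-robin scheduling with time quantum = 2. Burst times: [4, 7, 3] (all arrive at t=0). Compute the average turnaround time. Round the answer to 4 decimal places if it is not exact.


Time quantum = 2
Execution trace:
  J1 runs 2 units, time = 2
  J2 runs 2 units, time = 4
  J3 runs 2 units, time = 6
  J1 runs 2 units, time = 8
  J2 runs 2 units, time = 10
  J3 runs 1 units, time = 11
  J2 runs 2 units, time = 13
  J2 runs 1 units, time = 14
Finish times: [8, 14, 11]
Average turnaround = 33/3 = 11.0

11.0


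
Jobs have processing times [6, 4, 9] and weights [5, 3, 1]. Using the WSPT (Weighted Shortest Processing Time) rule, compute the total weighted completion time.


Compute p/w ratios and sort ascending (WSPT): [(6, 5), (4, 3), (9, 1)]
Compute weighted completion times:
  Job (p=6,w=5): C=6, w*C=5*6=30
  Job (p=4,w=3): C=10, w*C=3*10=30
  Job (p=9,w=1): C=19, w*C=1*19=19
Total weighted completion time = 79

79


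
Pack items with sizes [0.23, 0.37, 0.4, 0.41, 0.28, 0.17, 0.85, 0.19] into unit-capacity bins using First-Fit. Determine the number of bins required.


Place items sequentially using First-Fit:
  Item 0.23 -> new Bin 1
  Item 0.37 -> Bin 1 (now 0.6)
  Item 0.4 -> Bin 1 (now 1.0)
  Item 0.41 -> new Bin 2
  Item 0.28 -> Bin 2 (now 0.69)
  Item 0.17 -> Bin 2 (now 0.86)
  Item 0.85 -> new Bin 3
  Item 0.19 -> new Bin 4
Total bins used = 4

4


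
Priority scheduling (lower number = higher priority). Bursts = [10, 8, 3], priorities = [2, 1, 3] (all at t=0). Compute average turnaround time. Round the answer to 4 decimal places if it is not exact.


Sort by priority (ascending = highest first):
Order: [(1, 8), (2, 10), (3, 3)]
Completion times:
  Priority 1, burst=8, C=8
  Priority 2, burst=10, C=18
  Priority 3, burst=3, C=21
Average turnaround = 47/3 = 15.6667

15.6667


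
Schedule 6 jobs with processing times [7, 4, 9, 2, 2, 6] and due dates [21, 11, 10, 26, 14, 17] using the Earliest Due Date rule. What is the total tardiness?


Sort by due date (EDD order): [(9, 10), (4, 11), (2, 14), (6, 17), (7, 21), (2, 26)]
Compute completion times and tardiness:
  Job 1: p=9, d=10, C=9, tardiness=max(0,9-10)=0
  Job 2: p=4, d=11, C=13, tardiness=max(0,13-11)=2
  Job 3: p=2, d=14, C=15, tardiness=max(0,15-14)=1
  Job 4: p=6, d=17, C=21, tardiness=max(0,21-17)=4
  Job 5: p=7, d=21, C=28, tardiness=max(0,28-21)=7
  Job 6: p=2, d=26, C=30, tardiness=max(0,30-26)=4
Total tardiness = 18

18


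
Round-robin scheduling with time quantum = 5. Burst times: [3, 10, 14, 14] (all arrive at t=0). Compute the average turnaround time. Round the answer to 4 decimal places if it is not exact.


Time quantum = 5
Execution trace:
  J1 runs 3 units, time = 3
  J2 runs 5 units, time = 8
  J3 runs 5 units, time = 13
  J4 runs 5 units, time = 18
  J2 runs 5 units, time = 23
  J3 runs 5 units, time = 28
  J4 runs 5 units, time = 33
  J3 runs 4 units, time = 37
  J4 runs 4 units, time = 41
Finish times: [3, 23, 37, 41]
Average turnaround = 104/4 = 26.0

26.0


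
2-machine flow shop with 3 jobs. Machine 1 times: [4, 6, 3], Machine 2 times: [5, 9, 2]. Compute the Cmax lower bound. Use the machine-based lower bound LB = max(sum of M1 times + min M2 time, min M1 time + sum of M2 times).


LB1 = sum(M1 times) + min(M2 times) = 13 + 2 = 15
LB2 = min(M1 times) + sum(M2 times) = 3 + 16 = 19
Lower bound = max(LB1, LB2) = max(15, 19) = 19

19


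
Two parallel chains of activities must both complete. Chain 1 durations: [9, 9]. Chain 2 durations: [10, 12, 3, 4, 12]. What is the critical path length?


Path A total = 9 + 9 = 18
Path B total = 10 + 12 + 3 + 4 + 12 = 41
Critical path = longest path = max(18, 41) = 41

41


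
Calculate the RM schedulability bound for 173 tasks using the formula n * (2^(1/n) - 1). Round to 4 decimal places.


Compute 2^(1/173) = 1.0040146684
Subtract 1: 1.0040146684 - 1 = 0.0040146684
Multiply by n: 173 * 0.0040146684 = 0.6945376332
Round to 4 dp: 0.6945

0.6945


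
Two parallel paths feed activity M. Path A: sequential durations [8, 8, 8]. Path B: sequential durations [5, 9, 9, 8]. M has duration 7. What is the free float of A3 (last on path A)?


ES(A3) = sum of predecessors on chain A = 16
EF(A3) = ES + duration = 16 + 8 = 24
Successor of A3 is M. ES(M) = max(sum(A), sum(B)) = max(24, 31) = 31
Free float = ES(successor) - EF(current) = 31 - 24 = 7

7


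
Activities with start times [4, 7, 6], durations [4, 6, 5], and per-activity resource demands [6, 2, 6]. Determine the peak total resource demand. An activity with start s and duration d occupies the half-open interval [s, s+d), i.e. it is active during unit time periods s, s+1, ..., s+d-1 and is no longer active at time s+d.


Each activity i is active on [start_i, start_i + duration_i).
Compute total resource usage per time slot:
  t=0: active resources = [], total = 0
  t=1: active resources = [], total = 0
  t=2: active resources = [], total = 0
  t=3: active resources = [], total = 0
  t=4: active resources = [6], total = 6
  t=5: active resources = [6], total = 6
  t=6: active resources = [6, 6], total = 12
  t=7: active resources = [6, 2, 6], total = 14
  t=8: active resources = [2, 6], total = 8
  t=9: active resources = [2, 6], total = 8
  t=10: active resources = [2, 6], total = 8
  t=11: active resources = [2], total = 2
  t=12: active resources = [2], total = 2
Peak resource demand = 14

14


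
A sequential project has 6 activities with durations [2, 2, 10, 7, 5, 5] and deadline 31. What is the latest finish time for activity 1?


LF(activity 1) = deadline - sum of successor durations
Successors: activities 2 through 6 with durations [2, 10, 7, 5, 5]
Sum of successor durations = 29
LF = 31 - 29 = 2

2


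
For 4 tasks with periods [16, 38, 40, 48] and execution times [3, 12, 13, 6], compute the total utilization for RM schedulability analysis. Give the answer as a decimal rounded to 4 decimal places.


Compute individual utilizations (exact fractions):
  Task 1: C/T = 3/16 (approx. 0.1875)
  Task 2: C/T = 12/38 = 6/19 (approx. 0.3158)
  Task 3: C/T = 13/40 (approx. 0.325)
  Task 4: C/T = 6/48 = 1/8 (approx. 0.125)
Total utilization U = 3/16 + 6/19 + 13/40 + 1/8 = 1449/1520
Rounded to 4 decimal places: U = 0.9533
RM (Liu & Layland) bound for 4 tasks = 0.756828; compare with U = 1449/1520 (approx. 0.953289)
bound < U <= 1, so the RM sufficient condition is not met (inconclusive; an exact test such as response-time analysis is needed).

0.9533


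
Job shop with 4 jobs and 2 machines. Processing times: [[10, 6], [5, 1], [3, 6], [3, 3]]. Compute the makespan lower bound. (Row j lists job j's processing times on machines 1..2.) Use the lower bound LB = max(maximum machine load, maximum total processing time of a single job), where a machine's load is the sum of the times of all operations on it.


Machine loads:
  Machine 1: 10 + 5 + 3 + 3 = 21
  Machine 2: 6 + 1 + 6 + 3 = 16
Max machine load = 21
Job totals:
  Job 1: 16
  Job 2: 6
  Job 3: 9
  Job 4: 6
Max job total = 16
Lower bound = max(21, 16) = 21

21


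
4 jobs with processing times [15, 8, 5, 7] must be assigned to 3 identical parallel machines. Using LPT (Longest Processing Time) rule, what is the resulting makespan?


Sort jobs in decreasing order (LPT): [15, 8, 7, 5]
Assign each job to the least loaded machine:
  Machine 1: jobs [15], load = 15
  Machine 2: jobs [8], load = 8
  Machine 3: jobs [7, 5], load = 12
Makespan = max load = 15

15


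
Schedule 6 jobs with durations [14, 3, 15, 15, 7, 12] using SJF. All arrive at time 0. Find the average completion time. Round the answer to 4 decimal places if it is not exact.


SJF order (ascending): [3, 7, 12, 14, 15, 15]
Completion times:
  Job 1: burst=3, C=3
  Job 2: burst=7, C=10
  Job 3: burst=12, C=22
  Job 4: burst=14, C=36
  Job 5: burst=15, C=51
  Job 6: burst=15, C=66
Average completion = 188/6 = 31.3333

31.3333


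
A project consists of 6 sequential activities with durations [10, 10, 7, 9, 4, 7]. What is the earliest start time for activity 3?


Activity 3 starts after activities 1 through 2 complete.
Predecessor durations: [10, 10]
ES = 10 + 10 = 20

20


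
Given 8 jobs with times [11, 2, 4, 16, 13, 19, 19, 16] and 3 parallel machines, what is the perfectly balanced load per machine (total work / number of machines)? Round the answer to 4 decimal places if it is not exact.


Total processing time = 11 + 2 + 4 + 16 + 13 + 19 + 19 + 16 = 100
Number of machines = 3
Ideal balanced load = 100 / 3 = 33.3333

33.3333


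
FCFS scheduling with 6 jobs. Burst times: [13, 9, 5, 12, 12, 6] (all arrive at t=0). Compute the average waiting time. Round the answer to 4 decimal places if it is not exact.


FCFS order (as given): [13, 9, 5, 12, 12, 6]
Waiting times:
  Job 1: wait = 0
  Job 2: wait = 13
  Job 3: wait = 22
  Job 4: wait = 27
  Job 5: wait = 39
  Job 6: wait = 51
Sum of waiting times = 152
Average waiting time = 152/6 = 25.3333

25.3333


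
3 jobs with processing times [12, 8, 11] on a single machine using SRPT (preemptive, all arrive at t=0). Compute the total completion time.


Since all jobs arrive at t=0, SRPT equals SPT ordering.
SPT order: [8, 11, 12]
Completion times:
  Job 1: p=8, C=8
  Job 2: p=11, C=19
  Job 3: p=12, C=31
Total completion time = 8 + 19 + 31 = 58

58


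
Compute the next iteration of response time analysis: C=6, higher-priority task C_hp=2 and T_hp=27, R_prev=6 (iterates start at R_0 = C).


R_next = C + ceil(R_prev / T_hp) * C_hp
ceil(6 / 27) = ceil(0.2222) = 1
Interference = 1 * 2 = 2
R_next = 6 + 2 = 8

8


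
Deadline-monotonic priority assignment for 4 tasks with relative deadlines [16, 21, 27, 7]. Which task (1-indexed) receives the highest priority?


Sort tasks by relative deadline (ascending):
  Task 4: deadline = 7
  Task 1: deadline = 16
  Task 2: deadline = 21
  Task 3: deadline = 27
Priority order (highest first): [4, 1, 2, 3]
Highest priority task = 4

4


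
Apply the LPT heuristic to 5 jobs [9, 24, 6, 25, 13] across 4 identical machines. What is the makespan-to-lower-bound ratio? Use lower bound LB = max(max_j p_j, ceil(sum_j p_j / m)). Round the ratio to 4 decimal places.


LPT order: [25, 24, 13, 9, 6]
Machine loads after assignment: [25, 24, 13, 15]
LPT makespan = 25
Lower bound = max(max_job, ceil(total/4)) = max(25, 20) = 25
Ratio = 25 / 25 = 1.0

1.0


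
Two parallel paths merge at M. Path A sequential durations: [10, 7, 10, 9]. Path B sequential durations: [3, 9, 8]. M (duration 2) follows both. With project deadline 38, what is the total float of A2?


Forward pass: ES(A2) = sum of predecessors on chain A = 10
EF = ES + duration = 10 + 7 = 17
Backward pass: LF(M) = deadline = 38; LS(M) = 38 - 2 = 36
LF(A2) = LS(M) - sum(successors on chain A) = 36 - 19 = 17
LS = LF - duration = 17 - 7 = 10
Total float = LS - ES = 10 - 10 = 0

0


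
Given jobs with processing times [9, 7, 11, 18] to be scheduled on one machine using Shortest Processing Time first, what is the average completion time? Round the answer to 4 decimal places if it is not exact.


Sort jobs by processing time (SPT order): [7, 9, 11, 18]
Compute completion times sequentially:
  Job 1: processing = 7, completes at 7
  Job 2: processing = 9, completes at 16
  Job 3: processing = 11, completes at 27
  Job 4: processing = 18, completes at 45
Sum of completion times = 95
Average completion time = 95/4 = 23.75

23.75


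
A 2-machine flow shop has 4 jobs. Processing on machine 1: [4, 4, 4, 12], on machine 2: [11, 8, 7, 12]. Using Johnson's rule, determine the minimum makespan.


Apply Johnson's rule:
  Group 1 (a <= b): [(1, 4, 11), (2, 4, 8), (3, 4, 7), (4, 12, 12)]
  Group 2 (a > b): []
Optimal job order: [1, 2, 3, 4]
Schedule:
  Job 1: M1 done at 4, M2 done at 15
  Job 2: M1 done at 8, M2 done at 23
  Job 3: M1 done at 12, M2 done at 30
  Job 4: M1 done at 24, M2 done at 42
Makespan = 42

42
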